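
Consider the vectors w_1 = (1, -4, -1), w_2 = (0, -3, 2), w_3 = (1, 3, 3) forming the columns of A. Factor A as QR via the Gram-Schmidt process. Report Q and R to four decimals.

q_1 = w_1/‖w_1‖ = (1, -4, -1)/4.2426 = (0.2357, -0.9428, -0.2357).
r_{12} = q_1·w_2 = 2.3570.
u_2 = w_2 − 2.3570·q_1 = (-0.5556, -0.7778, 2.5556).
‖u_2‖ = 2.7285, so q_2 = (-0.2036, -0.2851, 0.9366).
r_{13} = q_1·w_3 = -3.2998; r_{23} = q_2·w_3 = 1.7511.
u_3 = w_3 + 3.2998·q_1 − 1.7511·q_2 = (2.1343, 0.3881, 0.5821).
‖u_3‖ = 2.2461, so q_3 = (0.9503, 0.1728, 0.2592).

Q = [[0.2357, -0.2036, 0.9503], [-0.9428, -0.2851, 0.1728], [-0.2357, 0.9366, 0.2592]], R = [[4.2426, 2.3570, -3.2998], [0.0000, 2.7285, 1.7511], [0.0000, 0.0000, 2.2461]]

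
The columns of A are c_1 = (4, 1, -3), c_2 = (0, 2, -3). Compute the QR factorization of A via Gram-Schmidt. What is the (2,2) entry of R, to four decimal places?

r_{22} = 2.8890

c_1 = (4, 1, -3); ‖c_1‖ = 5.0990, so e_1 = (0.7845, 0.1961, -0.5883).
e_1·c_2 = 0.7845·0 + 0.1961·2 + (-0.5883)·(-3) = 2.1573.
u_2 = c_2 − 2.1573·e_1 = (-1.6923, 1.5769, -1.7308).
r_{22} = ‖u_2‖ = 2.8890.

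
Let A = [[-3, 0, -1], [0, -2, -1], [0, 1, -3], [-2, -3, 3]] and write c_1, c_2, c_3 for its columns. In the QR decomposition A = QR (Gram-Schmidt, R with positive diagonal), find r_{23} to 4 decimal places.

r_{23} = -2.5708

c_1 = (-3, 0, 0, -2); ‖c_1‖ = 3.6056, so e_1 = (-0.8321, 0.0000, 0.0000, -0.5547).
e_1·c_2 = (-0.8321)·0 + 0.0000·(-2) + 0.0000·1 + (-0.5547)·(-3) = 1.6641.
u_2 = c_2 − 1.6641·e_1 = (1.3846, -2.0000, 1.0000, -2.0769).
‖u_2‖ = 3.3512, so e_2 = (0.4132, -0.5968, 0.2984, -0.6197).
r_{23} = e_2·c_3 = -2.5708.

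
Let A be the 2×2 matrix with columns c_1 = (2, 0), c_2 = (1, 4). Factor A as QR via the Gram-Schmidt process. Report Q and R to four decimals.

Q = [[1.0000, 0.0000], [0.0000, 1.0000]], R = [[2.0000, 1.0000], [0.0000, 4.0000]]

e_1 = c_1/‖c_1‖ = (2, 0)/2.0000 = (1.0000, 0.0000).
r_{12} = e_1·c_2 = 1.0000.
u_2 = c_2 − 1.0000·e_1 = (0.0000, 4.0000).
‖u_2‖ = 4.0000, so e_2 = (0.0000, 1.0000).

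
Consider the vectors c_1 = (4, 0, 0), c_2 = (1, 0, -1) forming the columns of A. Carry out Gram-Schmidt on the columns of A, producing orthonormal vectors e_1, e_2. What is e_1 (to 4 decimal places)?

e_1 = (1.0000, 0.0000, 0.0000)

c_1 = (4, 0, 0); ‖c_1‖ = 4.0000, so e_1 = (1.0000, 0.0000, 0.0000).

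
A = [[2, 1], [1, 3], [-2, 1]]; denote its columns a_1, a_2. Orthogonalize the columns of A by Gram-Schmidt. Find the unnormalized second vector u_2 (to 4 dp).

u_2 = (0.3333, 2.6667, 1.6667)

q_1 = a_1/‖a_1‖ = (2, 1, -2)/3.0000 = (0.6667, 0.3333, -0.6667).
r_{12} = q_1·a_2 = 1.0000.
u_2 = a_2 − 1.0000·q_1 = (0.3333, 2.6667, 1.6667).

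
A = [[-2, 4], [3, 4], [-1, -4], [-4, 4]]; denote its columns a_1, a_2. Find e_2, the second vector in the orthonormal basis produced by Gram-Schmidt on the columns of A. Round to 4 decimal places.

e_2 = (0.4407, 0.6103, -0.5425, 0.3729)

e_1 = a_1/‖a_1‖ = (-2, 3, -1, -4)/5.4772 = (-0.3651, 0.5477, -0.1826, -0.7303).
r_{12} = e_1·a_2 = -1.4606.
u_2 = a_2 + 1.4606·e_1 = (3.4667, 4.8000, -4.2667, 2.9333).
‖u_2‖ = 7.8655, so e_2 = (0.4407, 0.6103, -0.5425, 0.3729).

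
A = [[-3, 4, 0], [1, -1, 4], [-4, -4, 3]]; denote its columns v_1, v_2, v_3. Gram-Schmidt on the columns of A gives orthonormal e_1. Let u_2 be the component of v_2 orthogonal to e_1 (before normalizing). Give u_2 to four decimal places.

u_2 = (4.3462, -1.1154, -3.5385)

v_1 = (-3, 1, -4); ‖v_1‖ = 5.0990, so e_1 = (-0.5883, 0.1961, -0.7845).
e_1·v_2 = (-0.5883)·4 + 0.1961·(-1) + (-0.7845)·(-4) = 0.5883.
u_2 = v_2 − 0.5883·e_1 = (4.3462, -1.1154, -3.5385).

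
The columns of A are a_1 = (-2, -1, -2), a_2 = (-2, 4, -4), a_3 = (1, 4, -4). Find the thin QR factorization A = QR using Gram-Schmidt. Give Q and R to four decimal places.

q_1 = a_1/‖a_1‖ = (-2, -1, -2)/3.0000 = (-0.6667, -0.3333, -0.6667).
r_{12} = q_1·a_2 = 2.6667.
u_2 = a_2 − 2.6667·q_1 = (-0.2222, 4.8889, -2.2222).
‖u_2‖ = 5.3748, so q_2 = (-0.0413, 0.9096, -0.4134).
r_{13} = q_1·a_3 = 0.6667; r_{23} = q_2·a_3 = 5.2508.
u_3 = a_3 − 0.6667·q_1 − 5.2508·q_2 = (1.6615, -0.5538, -1.3846).
‖u_3‖ = 2.2326, so q_3 = (0.7442, -0.2481, -0.6202).

Q = [[-0.6667, -0.0413, 0.7442], [-0.3333, 0.9096, -0.2481], [-0.6667, -0.4134, -0.6202]], R = [[3.0000, 2.6667, 0.6667], [0.0000, 5.3748, 5.2508], [0.0000, 0.0000, 2.2326]]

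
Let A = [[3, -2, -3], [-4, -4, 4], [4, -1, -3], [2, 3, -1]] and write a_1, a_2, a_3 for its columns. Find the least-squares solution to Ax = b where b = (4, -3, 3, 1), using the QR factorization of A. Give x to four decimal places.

x = (0.1944, -0.2167, -0.8167)

e_1 = a_1/‖a_1‖ = (3, -4, 4, 2)/6.7082 = (0.4472, -0.5963, 0.5963, 0.2981).
r_{12} = e_1·a_2 = 1.7889.
u_2 = a_2 − 1.7889·e_1 = (-2.8000, -2.9333, -2.0667, 2.4667).
‖u_2‖ = 5.1769, so e_2 = (-0.5409, -0.5666, -0.3992, 0.4765).
r_{13} = e_1·a_3 = -5.8138; r_{23} = e_2·a_3 = 0.0773.
u_3 = a_3 + 5.8138·e_1 − 0.0773·e_2 = (-0.3582, 0.5771, 0.4975, 0.6965).
‖u_3‖ = 1.0927, so e_3 = (-0.3278, 0.5281, 0.4553, 0.6374).
Qᵀb = (5.6647, -1.1848, -0.8924).
Back-substitute: x_3 = -0.8924/1.0927 = -0.8167.
x_2 = (-1.1848 − 0.0773·(-0.8167))/5.1769 = -0.2167.
x_1 = (5.6647 − 1.7889·(-0.2167) + 5.8138·(-0.8167))/6.7082 = 0.1944.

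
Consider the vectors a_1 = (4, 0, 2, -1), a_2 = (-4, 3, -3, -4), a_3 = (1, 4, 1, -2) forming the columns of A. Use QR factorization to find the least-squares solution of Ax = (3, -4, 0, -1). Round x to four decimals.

a_1 = (4, 0, 2, -1); ‖a_1‖ = 4.5826, so e_1 = (0.8729, 0.0000, 0.4364, -0.2182).
e_1·a_2 = 0.8729·(-4) + 0.0000·3 + 0.4364·(-3) + (-0.2182)·(-4) = -3.9279.
u_2 = a_2 + 3.9279·e_1 = (-0.5714, 3.0000, -1.2857, -4.8571).
‖u_2‖ = 5.8797, so e_2 = (-0.0972, 0.5102, -0.2187, -0.8261).
e_1·a_3 = 0.8729·1 + 0.0000·4 + 0.4364·1 + (-0.2182)·(-2) = 1.7457; e_2·a_3 = (-0.0972)·1 + 0.5102·4 + (-0.2187)·1 + (-0.8261)·(-2) = 3.3772.
u_3 = a_3 − 1.7457·e_1 − 3.3772·e_2 = (-0.1956, 2.2769, 0.9766, 1.1708).
‖u_3‖ = 2.7471, so e_3 = (-0.0712, 0.8288, 0.3555, 0.4262).
Qᵀb = (2.8368, -1.5064, -3.9550).
Back-substitute: x_3 = -3.9550/2.7471 = -1.4397.
x_2 = (-1.5064 − 3.3772·(-1.4397))/5.8797 = 0.5707.
x_1 = (2.8368 + 3.9279·0.5707 − 1.7457·(-1.4397))/4.5826 = 1.6567.

x = (1.6567, 0.5707, -1.4397)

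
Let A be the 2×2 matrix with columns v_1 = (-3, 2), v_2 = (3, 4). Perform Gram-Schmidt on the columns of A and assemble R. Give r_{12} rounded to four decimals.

e_1 = v_1/‖v_1‖ = (-3, 2)/3.6056 = (-0.8321, 0.5547).
r_{12} = e_1·v_2 = -0.2774.

r_{12} = -0.2774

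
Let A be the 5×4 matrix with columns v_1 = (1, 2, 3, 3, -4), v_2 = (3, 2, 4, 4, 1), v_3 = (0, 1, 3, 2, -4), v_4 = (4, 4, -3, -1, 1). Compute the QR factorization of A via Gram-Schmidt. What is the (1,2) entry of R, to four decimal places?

e_1 = v_1/‖v_1‖ = (1, 2, 3, 3, -4)/6.2450 = (0.1601, 0.3203, 0.4804, 0.4804, -0.6405).
r_{12} = e_1·v_2 = 4.3235.

r_{12} = 4.3235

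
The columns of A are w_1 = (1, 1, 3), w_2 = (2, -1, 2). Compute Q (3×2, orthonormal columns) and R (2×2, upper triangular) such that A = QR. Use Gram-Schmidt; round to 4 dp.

w_1 = (1, 1, 3); ‖w_1‖ = 3.3166, so e_1 = (0.3015, 0.3015, 0.9045).
e_1·w_2 = 0.3015·2 + 0.3015·(-1) + 0.9045·2 = 2.1106.
u_2 = w_2 − 2.1106·e_1 = (1.3636, -1.6364, 0.0909).
‖u_2‖ = 2.1320, so e_2 = (0.6396, -0.7675, 0.0426).

Q = [[0.3015, 0.6396], [0.3015, -0.7675], [0.9045, 0.0426]], R = [[3.3166, 2.1106], [0.0000, 2.1320]]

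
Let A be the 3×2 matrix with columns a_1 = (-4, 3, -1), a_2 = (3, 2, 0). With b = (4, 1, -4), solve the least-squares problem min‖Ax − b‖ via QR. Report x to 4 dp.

a_1 = (-4, 3, -1); ‖a_1‖ = 5.0990, so q_1 = (-0.7845, 0.5883, -0.1961).
q_1·a_2 = (-0.7845)·3 + 0.5883·2 + (-0.1961)·0 = -1.1767.
u_2 = a_2 + 1.1767·q_1 = (2.0769, 2.6923, -0.2308).
‖u_2‖ = 3.4081, so q_2 = (0.6094, 0.7900, -0.0677).
Qᵀb = (-1.7650, 3.4984).
Back-substitute: x_2 = 3.4984/3.4081 = 1.0265.
x_1 = (-1.7650 + 1.1767·1.0265)/5.0990 = -0.1093.

x = (-0.1093, 1.0265)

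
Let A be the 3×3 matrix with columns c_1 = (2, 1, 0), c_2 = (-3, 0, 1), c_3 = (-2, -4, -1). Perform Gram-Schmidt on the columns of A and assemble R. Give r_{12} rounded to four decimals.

r_{12} = -2.6833

c_1 = (2, 1, 0); ‖c_1‖ = 2.2361, so q_1 = (0.8944, 0.4472, 0.0000).
r_{12} = q_1·c_2 = -2.6833.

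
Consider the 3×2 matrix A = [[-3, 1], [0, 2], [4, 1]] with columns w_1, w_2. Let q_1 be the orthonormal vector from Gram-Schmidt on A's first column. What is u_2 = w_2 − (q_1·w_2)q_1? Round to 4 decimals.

u_2 = (1.1200, 2.0000, 0.8400)

w_1 = (-3, 0, 4); ‖w_1‖ = 5.0000, so q_1 = (-0.6000, 0.0000, 0.8000).
q_1·w_2 = (-0.6000)·1 + 0.0000·2 + 0.8000·1 = 0.2000.
u_2 = w_2 − 0.2000·q_1 = (1.1200, 2.0000, 0.8400).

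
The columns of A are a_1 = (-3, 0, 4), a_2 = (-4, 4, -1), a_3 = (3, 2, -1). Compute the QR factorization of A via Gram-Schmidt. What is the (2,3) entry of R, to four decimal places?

e_1 = a_1/‖a_1‖ = (-3, 0, 4)/5.0000 = (-0.6000, 0.0000, 0.8000).
r_{12} = e_1·a_2 = 1.6000.
u_2 = a_2 − 1.6000·e_1 = (-3.0400, 4.0000, -2.2800).
‖u_2‖ = 5.5172, so e_2 = (-0.5510, 0.7250, -0.4132).
r_{23} = e_2·a_3 = 0.2102.

r_{23} = 0.2102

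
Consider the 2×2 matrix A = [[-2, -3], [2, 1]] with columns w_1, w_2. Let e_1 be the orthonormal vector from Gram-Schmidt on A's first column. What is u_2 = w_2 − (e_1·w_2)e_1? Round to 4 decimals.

u_2 = (-1.0000, -1.0000)

e_1 = w_1/‖w_1‖ = (-2, 2)/2.8284 = (-0.7071, 0.7071).
r_{12} = e_1·w_2 = 2.8284.
u_2 = w_2 − 2.8284·e_1 = (-1.0000, -1.0000).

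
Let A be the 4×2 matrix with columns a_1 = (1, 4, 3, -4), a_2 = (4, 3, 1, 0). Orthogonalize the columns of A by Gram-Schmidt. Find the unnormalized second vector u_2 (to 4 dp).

a_1 = (1, 4, 3, -4); ‖a_1‖ = 6.4807, so e_1 = (0.1543, 0.6172, 0.4629, -0.6172).
e_1·a_2 = 0.1543·4 + 0.6172·3 + 0.4629·1 + (-0.6172)·0 = 2.9318.
u_2 = a_2 − 2.9318·e_1 = (3.5476, 1.1905, -0.3571, 1.8095).

u_2 = (3.5476, 1.1905, -0.3571, 1.8095)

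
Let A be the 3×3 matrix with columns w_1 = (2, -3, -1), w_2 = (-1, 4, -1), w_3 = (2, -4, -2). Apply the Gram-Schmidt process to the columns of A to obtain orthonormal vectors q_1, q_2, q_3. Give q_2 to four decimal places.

w_1 = (2, -3, -1); ‖w_1‖ = 3.7417, so q_1 = (0.5345, -0.8018, -0.2673).
q_1·w_2 = 0.5345·(-1) + (-0.8018)·4 + (-0.2673)·(-1) = -3.4744.
u_2 = w_2 + 3.4744·q_1 = (0.8571, 1.2143, -1.9286).
‖u_2‖ = 2.4349, so q_2 = (0.3520, 0.4987, -0.7921).

q_2 = (0.3520, 0.4987, -0.7921)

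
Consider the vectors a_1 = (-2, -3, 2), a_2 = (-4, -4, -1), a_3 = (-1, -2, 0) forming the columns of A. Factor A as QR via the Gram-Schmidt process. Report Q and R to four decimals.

a_1 = (-2, -3, 2); ‖a_1‖ = 4.1231, so q_1 = (-0.4851, -0.7276, 0.4851).
q_1·a_2 = (-0.4851)·(-4) + (-0.7276)·(-4) + 0.4851·(-1) = 4.3656.
u_2 = a_2 − 4.3656·q_1 = (-1.8824, -0.8235, -3.1176).
‖u_2‖ = 3.7338, so q_2 = (-0.5041, -0.2206, -0.8350).
q_1·a_3 = (-0.4851)·(-1) + (-0.7276)·(-2) + 0.4851·0 = 1.9403; q_2·a_3 = (-0.5041)·(-1) + (-0.2206)·(-2) + (-0.8350)·0 = 0.9453.
u_3 = a_3 − 1.9403·q_1 − 0.9453·q_2 = (0.4177, -0.3797, -0.1519).
‖u_3‖ = 0.5846, so q_3 = (0.7145, -0.6496, -0.2598).

Q = [[-0.4851, -0.5041, 0.7145], [-0.7276, -0.2206, -0.6496], [0.4851, -0.8350, -0.2598]], R = [[4.1231, 4.3656, 1.9403], [0.0000, 3.7338, 0.9453], [0.0000, 0.0000, 0.5846]]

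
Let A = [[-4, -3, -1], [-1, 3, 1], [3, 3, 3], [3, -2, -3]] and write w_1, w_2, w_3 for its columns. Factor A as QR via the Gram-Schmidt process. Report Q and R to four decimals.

Q = [[-0.6761, -0.3141, 0.2494], [-0.1690, 0.6447, -0.6308], [0.5071, 0.3802, 0.5771], [0.5071, -0.5841, -0.4548]], R = [[5.9161, 2.0284, 0.5071], [0.0000, 5.1851, 3.8517], [0.0000, 0.0000, 2.2153]]

w_1 = (-4, -1, 3, 3); ‖w_1‖ = 5.9161, so e_1 = (-0.6761, -0.1690, 0.5071, 0.5071).
e_1·w_2 = (-0.6761)·(-3) + (-0.1690)·3 + 0.5071·3 + 0.5071·(-2) = 2.0284.
u_2 = w_2 − 2.0284·e_1 = (-1.6286, 3.3429, 1.9714, -3.0286).
‖u_2‖ = 5.1851, so e_2 = (-0.3141, 0.6447, 0.3802, -0.5841).
e_1·w_3 = (-0.6761)·(-1) + (-0.1690)·1 + 0.5071·3 + 0.5071·(-3) = 0.5071; e_2·w_3 = (-0.3141)·(-1) + 0.6447·1 + 0.3802·3 + (-0.5841)·(-3) = 3.8517.
u_3 = w_3 − 0.5071·e_1 − 3.8517·e_2 = (0.5526, -1.3974, 1.2784, -1.0074).
‖u_3‖ = 2.2153, so e_3 = (0.2494, -0.6308, 0.5771, -0.4548).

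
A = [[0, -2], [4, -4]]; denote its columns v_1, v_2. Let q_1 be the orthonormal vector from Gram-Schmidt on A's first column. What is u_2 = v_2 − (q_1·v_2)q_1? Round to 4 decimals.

q_1 = v_1/‖v_1‖ = (0, 4)/4.0000 = (0.0000, 1.0000).
r_{12} = q_1·v_2 = -4.0000.
u_2 = v_2 + 4.0000·q_1 = (-2.0000, 0.0000).

u_2 = (-2.0000, 0.0000)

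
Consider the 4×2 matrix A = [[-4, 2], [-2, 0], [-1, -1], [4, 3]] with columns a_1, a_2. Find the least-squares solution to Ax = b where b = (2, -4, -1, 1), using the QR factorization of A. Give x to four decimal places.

x = (0.0609, 0.5497)

q_1 = a_1/‖a_1‖ = (-4, -2, -1, 4)/6.0828 = (-0.6576, -0.3288, -0.1644, 0.6576).
r_{12} = q_1·a_2 = 0.8220.
u_2 = a_2 − 0.8220·q_1 = (2.5405, 0.2703, -0.8649, 2.4595).
‖u_2‖ = 3.6502, so q_2 = (0.6960, 0.0740, -0.2369, 0.6738).
Qᵀb = (0.8220, 2.0065).
Back-substitute: x_2 = 2.0065/3.6502 = 0.5497.
x_1 = (0.8220 − 0.8220·0.5497)/6.0828 = 0.0609.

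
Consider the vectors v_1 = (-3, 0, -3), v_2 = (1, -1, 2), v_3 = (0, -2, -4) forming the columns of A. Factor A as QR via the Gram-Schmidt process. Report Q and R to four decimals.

e_1 = v_1/‖v_1‖ = (-3, 0, -3)/4.2426 = (-0.7071, 0.0000, -0.7071).
r_{12} = e_1·v_2 = -2.1213.
u_2 = v_2 + 2.1213·e_1 = (-0.5000, -1.0000, 0.5000).
‖u_2‖ = 1.2247, so e_2 = (-0.4082, -0.8165, 0.4082).
r_{13} = e_1·v_3 = 2.8284; r_{23} = e_2·v_3 = 0.0000.
u_3 = v_3 − 2.8284·e_1 − 0.0000·e_2 = (2.0000, -2.0000, -2.0000).
‖u_3‖ = 3.4641, so e_3 = (0.5774, -0.5774, -0.5774).

Q = [[-0.7071, -0.4082, 0.5774], [0.0000, -0.8165, -0.5774], [-0.7071, 0.4082, -0.5774]], R = [[4.2426, -2.1213, 2.8284], [0.0000, 1.2247, 0.0000], [0.0000, 0.0000, 3.4641]]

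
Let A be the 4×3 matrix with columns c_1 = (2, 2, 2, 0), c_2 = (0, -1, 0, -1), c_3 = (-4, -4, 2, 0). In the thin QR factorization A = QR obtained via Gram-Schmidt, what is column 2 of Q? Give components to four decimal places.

c_1 = (2, 2, 2, 0); ‖c_1‖ = 3.4641, so q_1 = (0.5774, 0.5774, 0.5774, 0.0000).
q_1·c_2 = 0.5774·0 + 0.5774·(-1) + 0.5774·0 + 0.0000·(-1) = -0.5774.
u_2 = c_2 + 0.5774·q_1 = (0.3333, -0.6667, 0.3333, -1.0000).
‖u_2‖ = 1.2910, so q_2 = (0.2582, -0.5164, 0.2582, -0.7746).

q_2 = (0.2582, -0.5164, 0.2582, -0.7746)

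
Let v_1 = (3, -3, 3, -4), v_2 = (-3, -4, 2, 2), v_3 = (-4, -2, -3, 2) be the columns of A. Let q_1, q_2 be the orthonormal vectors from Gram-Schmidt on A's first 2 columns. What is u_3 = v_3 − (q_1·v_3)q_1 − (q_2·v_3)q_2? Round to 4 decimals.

v_1 = (3, -3, 3, -4); ‖v_1‖ = 6.5574, so q_1 = (0.4575, -0.4575, 0.4575, -0.6100).
q_1·v_2 = 0.4575·(-3) + (-0.4575)·(-4) + 0.4575·2 + (-0.6100)·2 = 0.1525.
u_2 = v_2 − 0.1525·q_1 = (-3.0698, -3.9302, 1.9302, 2.0930).
‖u_2‖ = 5.7425, so q_2 = (-0.5346, -0.6844, 0.3361, 0.3645).
q_1·v_3 = 0.4575·(-4) + (-0.4575)·(-2) + 0.4575·(-3) + (-0.6100)·2 = -3.5075; q_2·v_3 = (-0.5346)·(-4) + (-0.6844)·(-2) + 0.3361·(-3) + 0.3645·2 = 3.2276.
u_3 = v_3 + 3.5075·q_1 − 3.2276·q_2 = (-0.6700, -1.3956, -2.4803, -1.3159).

u_3 = (-0.6700, -1.3956, -2.4803, -1.3159)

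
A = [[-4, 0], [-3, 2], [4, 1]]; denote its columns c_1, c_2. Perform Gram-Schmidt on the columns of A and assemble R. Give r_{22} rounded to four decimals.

r_{22} = 2.2141

c_1 = (-4, -3, 4); ‖c_1‖ = 6.4031, so q_1 = (-0.6247, -0.4685, 0.6247).
q_1·c_2 = (-0.6247)·0 + (-0.4685)·2 + 0.6247·1 = -0.3123.
u_2 = c_2 + 0.3123·q_1 = (-0.1951, 1.8537, 1.1951).
r_{22} = ‖u_2‖ = 2.2141.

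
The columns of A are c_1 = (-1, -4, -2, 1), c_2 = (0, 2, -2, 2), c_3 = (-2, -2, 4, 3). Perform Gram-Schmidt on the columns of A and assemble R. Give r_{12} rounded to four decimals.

c_1 = (-1, -4, -2, 1); ‖c_1‖ = 4.6904, so q_1 = (-0.2132, -0.8528, -0.4264, 0.2132).
r_{12} = q_1·c_2 = -0.4264.

r_{12} = -0.4264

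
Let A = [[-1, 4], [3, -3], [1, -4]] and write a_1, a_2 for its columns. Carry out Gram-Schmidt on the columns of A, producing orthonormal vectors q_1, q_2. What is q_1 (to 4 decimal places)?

a_1 = (-1, 3, 1); ‖a_1‖ = 3.3166, so q_1 = (-0.3015, 0.9045, 0.3015).

q_1 = (-0.3015, 0.9045, 0.3015)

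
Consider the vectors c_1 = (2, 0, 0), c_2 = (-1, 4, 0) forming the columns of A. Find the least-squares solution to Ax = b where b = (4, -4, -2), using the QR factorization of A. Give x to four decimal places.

q_1 = c_1/‖c_1‖ = (2, 0, 0)/2.0000 = (1.0000, 0.0000, 0.0000).
r_{12} = q_1·c_2 = -1.0000.
u_2 = c_2 + 1.0000·q_1 = (0.0000, 4.0000, 0.0000).
‖u_2‖ = 4.0000, so q_2 = (0.0000, 1.0000, 0.0000).
Qᵀb = (4.0000, -4.0000).
Back-substitute: x_2 = -4.0000/4.0000 = -1.0000.
x_1 = (4.0000 + 1.0000·(-1.0000))/2.0000 = 1.5000.

x = (1.5000, -1.0000)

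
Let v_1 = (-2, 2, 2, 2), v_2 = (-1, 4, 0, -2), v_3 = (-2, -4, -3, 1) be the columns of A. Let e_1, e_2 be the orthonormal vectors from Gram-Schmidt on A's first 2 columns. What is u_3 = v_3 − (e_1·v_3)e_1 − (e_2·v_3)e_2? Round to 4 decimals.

v_1 = (-2, 2, 2, 2); ‖v_1‖ = 4.0000, so e_1 = (-0.5000, 0.5000, 0.5000, 0.5000).
e_1·v_2 = (-0.5000)·(-1) + 0.5000·4 + 0.5000·0 + 0.5000·(-2) = 1.5000.
u_2 = v_2 − 1.5000·e_1 = (-0.2500, 3.2500, -0.7500, -2.7500).
‖u_2‖ = 4.3301, so e_2 = (-0.0577, 0.7506, -0.1732, -0.6351).
e_1·v_3 = (-0.5000)·(-2) + 0.5000·(-4) + 0.5000·(-3) + 0.5000·1 = -2.0000; e_2·v_3 = (-0.0577)·(-2) + 0.7506·(-4) + (-0.1732)·(-3) + (-0.6351)·1 = -3.0022.
u_3 = v_3 + 2.0000·e_1 + 3.0022·e_2 = (-3.1733, -0.7467, -2.5200, 0.0933).

u_3 = (-3.1733, -0.7467, -2.5200, 0.0933)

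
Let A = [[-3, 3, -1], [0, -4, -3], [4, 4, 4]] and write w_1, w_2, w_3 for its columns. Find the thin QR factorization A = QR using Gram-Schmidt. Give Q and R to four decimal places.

Q = [[-0.6000, 0.6146, -0.5121], [0.0000, -0.6402, -0.7682], [0.8000, 0.4609, -0.3841]], R = [[5.0000, 1.4000, 3.8000], [0.0000, 6.2482, 3.1497], [0.0000, 0.0000, 1.2804]]

e_1 = w_1/‖w_1‖ = (-3, 0, 4)/5.0000 = (-0.6000, 0.0000, 0.8000).
r_{12} = e_1·w_2 = 1.4000.
u_2 = w_2 − 1.4000·e_1 = (3.8400, -4.0000, 2.8800).
‖u_2‖ = 6.2482, so e_2 = (0.6146, -0.6402, 0.4609).
r_{13} = e_1·w_3 = 3.8000; r_{23} = e_2·w_3 = 3.1497.
u_3 = w_3 − 3.8000·e_1 − 3.1497·e_2 = (-0.6557, -0.9836, -0.4918).
‖u_3‖ = 1.2804, so e_3 = (-0.5121, -0.7682, -0.3841).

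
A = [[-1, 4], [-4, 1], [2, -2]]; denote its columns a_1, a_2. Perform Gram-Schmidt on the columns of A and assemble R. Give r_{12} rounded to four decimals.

a_1 = (-1, -4, 2); ‖a_1‖ = 4.5826, so e_1 = (-0.2182, -0.8729, 0.4364).
r_{12} = e_1·a_2 = -2.6186.

r_{12} = -2.6186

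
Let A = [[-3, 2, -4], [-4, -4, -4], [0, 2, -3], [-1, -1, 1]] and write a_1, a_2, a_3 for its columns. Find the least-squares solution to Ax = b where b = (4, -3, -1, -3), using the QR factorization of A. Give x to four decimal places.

a_1 = (-3, -4, 0, -1); ‖a_1‖ = 5.0990, so e_1 = (-0.5883, -0.7845, 0.0000, -0.1961).
e_1·a_2 = (-0.5883)·2 + (-0.7845)·(-4) + 0.0000·2 + (-0.1961)·(-1) = 2.1573.
u_2 = a_2 − 2.1573·e_1 = (3.2692, -2.3077, 2.0000, -0.5769).
‖u_2‖ = 4.5107, so e_2 = (0.7248, -0.5116, 0.4434, -0.1279).
e_1·a_3 = (-0.5883)·(-4) + (-0.7845)·(-4) + 0.0000·(-3) + (-0.1961)·1 = 5.2951; e_2·a_3 = 0.7248·(-4) + (-0.5116)·(-4) + 0.4434·(-3) + (-0.1279)·1 = -2.3108.
u_3 = a_3 − 5.2951·e_1 + 2.3108·e_2 = (0.7902, -1.0284, -1.9754, 1.7429).
‖u_3‖ = 2.9363, so e_3 = (0.2691, -0.3502, -0.6728, 0.5936).
Qᵀb = (0.5883, 4.3742, 1.0191).
Back-substitute: x_3 = 1.0191/2.9363 = 0.3471.
x_2 = (4.3742 + 2.3108·0.3471)/4.5107 = 1.1476.
x_1 = (0.5883 − 2.1573·1.1476 − 5.2951·0.3471)/5.0990 = -0.7305.

x = (-0.7305, 1.1476, 0.3471)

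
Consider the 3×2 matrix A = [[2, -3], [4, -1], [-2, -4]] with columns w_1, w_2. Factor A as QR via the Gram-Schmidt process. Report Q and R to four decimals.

e_1 = w_1/‖w_1‖ = (2, 4, -2)/4.8990 = (0.4082, 0.8165, -0.4082).
r_{12} = e_1·w_2 = -0.4082.
u_2 = w_2 + 0.4082·e_1 = (-2.8333, -0.6667, -4.1667).
‖u_2‖ = 5.0827, so e_2 = (-0.5575, -0.1312, -0.8198).

Q = [[0.4082, -0.5575], [0.8165, -0.1312], [-0.4082, -0.8198]], R = [[4.8990, -0.4082], [0.0000, 5.0827]]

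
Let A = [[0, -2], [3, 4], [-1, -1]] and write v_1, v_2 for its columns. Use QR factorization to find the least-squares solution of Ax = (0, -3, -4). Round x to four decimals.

v_1 = (0, 3, -1); ‖v_1‖ = 3.1623, so e_1 = (0.0000, 0.9487, -0.3162).
e_1·v_2 = 0.0000·(-2) + 0.9487·4 + (-0.3162)·(-1) = 4.1110.
u_2 = v_2 − 4.1110·e_1 = (-2.0000, 0.1000, 0.3000).
‖u_2‖ = 2.0248, so e_2 = (-0.9877, 0.0494, 0.1482).
Qᵀb = (-1.5811, -0.7408).
Back-substitute: x_2 = -0.7408/2.0248 = -0.3659.
x_1 = (-1.5811 − 4.1110·(-0.3659))/3.1623 = -0.0244.

x = (-0.0244, -0.3659)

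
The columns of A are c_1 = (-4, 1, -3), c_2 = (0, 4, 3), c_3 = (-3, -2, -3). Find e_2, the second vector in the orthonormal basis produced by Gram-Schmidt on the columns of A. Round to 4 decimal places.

c_1 = (-4, 1, -3); ‖c_1‖ = 5.0990, so e_1 = (-0.7845, 0.1961, -0.5883).
e_1·c_2 = (-0.7845)·0 + 0.1961·4 + (-0.5883)·3 = -0.9806.
u_2 = c_2 + 0.9806·e_1 = (-0.7692, 4.1923, 2.4231).
‖u_2‖ = 4.9029, so e_2 = (-0.1569, 0.8551, 0.4942).

e_2 = (-0.1569, 0.8551, 0.4942)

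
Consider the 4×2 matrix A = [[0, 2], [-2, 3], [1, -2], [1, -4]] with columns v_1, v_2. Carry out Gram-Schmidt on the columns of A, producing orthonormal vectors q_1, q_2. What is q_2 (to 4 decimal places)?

v_1 = (0, -2, 1, 1); ‖v_1‖ = 2.4495, so q_1 = (0.0000, -0.8165, 0.4082, 0.4082).
q_1·v_2 = 0.0000·2 + (-0.8165)·3 + 0.4082·(-2) + 0.4082·(-4) = -4.8990.
u_2 = v_2 + 4.8990·q_1 = (2.0000, -1.0000, 0.0000, -2.0000).
‖u_2‖ = 3.0000, so q_2 = (0.6667, -0.3333, 0.0000, -0.6667).

q_2 = (0.6667, -0.3333, 0.0000, -0.6667)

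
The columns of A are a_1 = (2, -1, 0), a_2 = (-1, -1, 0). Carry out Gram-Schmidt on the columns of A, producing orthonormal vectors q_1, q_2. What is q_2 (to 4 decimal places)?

q_2 = (-0.4472, -0.8944, 0.0000)

q_1 = a_1/‖a_1‖ = (2, -1, 0)/2.2361 = (0.8944, -0.4472, 0.0000).
r_{12} = q_1·a_2 = -0.4472.
u_2 = a_2 + 0.4472·q_1 = (-0.6000, -1.2000, 0.0000).
‖u_2‖ = 1.3416, so q_2 = (-0.4472, -0.8944, 0.0000).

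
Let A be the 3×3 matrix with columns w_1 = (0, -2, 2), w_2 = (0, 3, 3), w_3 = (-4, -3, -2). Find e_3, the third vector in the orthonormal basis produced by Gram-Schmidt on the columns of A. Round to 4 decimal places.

e_3 = (-1.0000, 0.0000, 0.0000)

e_1 = w_1/‖w_1‖ = (0, -2, 2)/2.8284 = (0.0000, -0.7071, 0.7071).
r_{12} = e_1·w_2 = 0.0000.
u_2 = w_2 + 0.0000·e_1 = (0.0000, 3.0000, 3.0000).
‖u_2‖ = 4.2426, so e_2 = (0.0000, 0.7071, 0.7071).
r_{13} = e_1·w_3 = 0.7071; r_{23} = e_2·w_3 = -3.5355.
u_3 = w_3 − 0.7071·e_1 + 3.5355·e_2 = (-4.0000, 0.0000, 0.0000).
‖u_3‖ = 4.0000, so e_3 = (-1.0000, 0.0000, 0.0000).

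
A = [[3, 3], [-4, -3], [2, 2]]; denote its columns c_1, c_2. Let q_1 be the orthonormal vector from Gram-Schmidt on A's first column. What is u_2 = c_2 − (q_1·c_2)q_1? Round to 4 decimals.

c_1 = (3, -4, 2); ‖c_1‖ = 5.3852, so q_1 = (0.5571, -0.7428, 0.3714).
q_1·c_2 = 0.5571·3 + (-0.7428)·(-3) + 0.3714·2 = 4.6424.
u_2 = c_2 − 4.6424·q_1 = (0.4138, 0.4483, 0.2759).

u_2 = (0.4138, 0.4483, 0.2759)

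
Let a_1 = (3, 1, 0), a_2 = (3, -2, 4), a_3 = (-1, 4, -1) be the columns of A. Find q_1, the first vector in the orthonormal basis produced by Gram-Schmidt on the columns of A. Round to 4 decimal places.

q_1 = a_1/‖a_1‖ = (3, 1, 0)/3.1623 = (0.9487, 0.3162, 0.0000).

q_1 = (0.9487, 0.3162, 0.0000)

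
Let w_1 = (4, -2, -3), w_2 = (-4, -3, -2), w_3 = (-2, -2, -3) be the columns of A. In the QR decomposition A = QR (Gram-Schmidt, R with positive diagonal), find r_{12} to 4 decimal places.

w_1 = (4, -2, -3); ‖w_1‖ = 5.3852, so q_1 = (0.7428, -0.3714, -0.5571).
r_{12} = q_1·w_2 = -0.7428.

r_{12} = -0.7428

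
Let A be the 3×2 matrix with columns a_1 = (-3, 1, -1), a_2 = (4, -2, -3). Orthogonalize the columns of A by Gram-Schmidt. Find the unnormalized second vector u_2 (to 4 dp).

a_1 = (-3, 1, -1); ‖a_1‖ = 3.3166, so q_1 = (-0.9045, 0.3015, -0.3015).
q_1·a_2 = (-0.9045)·4 + 0.3015·(-2) + (-0.3015)·(-3) = -3.3166.
u_2 = a_2 + 3.3166·q_1 = (1.0000, -1.0000, -4.0000).

u_2 = (1.0000, -1.0000, -4.0000)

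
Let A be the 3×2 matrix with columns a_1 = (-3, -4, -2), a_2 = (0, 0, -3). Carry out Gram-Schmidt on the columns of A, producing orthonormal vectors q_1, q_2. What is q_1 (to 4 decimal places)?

q_1 = (-0.5571, -0.7428, -0.3714)

a_1 = (-3, -4, -2); ‖a_1‖ = 5.3852, so q_1 = (-0.5571, -0.7428, -0.3714).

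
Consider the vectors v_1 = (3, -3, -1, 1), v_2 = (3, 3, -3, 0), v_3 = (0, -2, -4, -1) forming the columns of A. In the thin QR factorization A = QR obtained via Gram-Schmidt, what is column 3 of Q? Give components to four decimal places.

q_3 = (-0.4473, -0.3122, -0.7595, -0.3544)

v_1 = (3, -3, -1, 1); ‖v_1‖ = 4.4721, so q_1 = (0.6708, -0.6708, -0.2236, 0.2236).
q_1·v_2 = 0.6708·3 + (-0.6708)·3 + (-0.2236)·(-3) + 0.2236·0 = 0.6708.
u_2 = v_2 − 0.6708·q_1 = (2.5500, 3.4500, -2.8500, -0.1500).
‖u_2‖ = 5.1527, so q_2 = (0.4949, 0.6696, -0.5531, -0.0291).
q_1·v_3 = 0.6708·0 + (-0.6708)·(-2) + (-0.2236)·(-4) + 0.2236·(-1) = 2.0125; q_2·v_3 = 0.4949·0 + 0.6696·(-2) + (-0.5531)·(-4) + (-0.0291)·(-1) = 0.9024.
u_3 = v_3 − 2.0125·q_1 − 0.9024·q_2 = (-1.7966, -1.2542, -3.0508, -1.4237).
‖u_3‖ = 4.0169, so q_3 = (-0.4473, -0.3122, -0.7595, -0.3544).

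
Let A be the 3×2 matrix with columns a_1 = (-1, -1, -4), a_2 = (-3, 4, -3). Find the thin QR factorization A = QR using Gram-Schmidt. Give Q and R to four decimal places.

Q = [[-0.2357, -0.4574], [-0.2357, 0.8829], [-0.9428, -0.1064]], R = [[4.2426, 2.5927], [0.0000, 5.2228]]

q_1 = a_1/‖a_1‖ = (-1, -1, -4)/4.2426 = (-0.2357, -0.2357, -0.9428).
r_{12} = q_1·a_2 = 2.5927.
u_2 = a_2 − 2.5927·q_1 = (-2.3889, 4.6111, -0.5556).
‖u_2‖ = 5.2228, so q_2 = (-0.4574, 0.8829, -0.1064).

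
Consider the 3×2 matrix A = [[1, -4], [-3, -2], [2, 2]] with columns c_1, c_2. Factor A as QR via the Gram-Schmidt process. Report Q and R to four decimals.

Q = [[0.2673, -0.9567], [-0.8018, -0.1543], [0.5345, 0.2469]], R = [[3.7417, 1.6036], [0.0000, 4.6291]]

c_1 = (1, -3, 2); ‖c_1‖ = 3.7417, so e_1 = (0.2673, -0.8018, 0.5345).
e_1·c_2 = 0.2673·(-4) + (-0.8018)·(-2) + 0.5345·2 = 1.6036.
u_2 = c_2 − 1.6036·e_1 = (-4.4286, -0.7143, 1.1429).
‖u_2‖ = 4.6291, so e_2 = (-0.9567, -0.1543, 0.2469).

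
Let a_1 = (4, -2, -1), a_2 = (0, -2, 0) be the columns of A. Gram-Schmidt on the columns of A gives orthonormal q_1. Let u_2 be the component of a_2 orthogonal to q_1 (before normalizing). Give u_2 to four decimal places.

a_1 = (4, -2, -1); ‖a_1‖ = 4.5826, so q_1 = (0.8729, -0.4364, -0.2182).
q_1·a_2 = 0.8729·0 + (-0.4364)·(-2) + (-0.2182)·0 = 0.8729.
u_2 = a_2 − 0.8729·q_1 = (-0.7619, -1.6190, 0.1905).

u_2 = (-0.7619, -1.6190, 0.1905)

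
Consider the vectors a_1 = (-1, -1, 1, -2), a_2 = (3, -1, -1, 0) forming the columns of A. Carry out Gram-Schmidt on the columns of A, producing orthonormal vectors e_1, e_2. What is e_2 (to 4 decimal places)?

e_1 = a_1/‖a_1‖ = (-1, -1, 1, -2)/2.6458 = (-0.3780, -0.3780, 0.3780, -0.7559).
r_{12} = e_1·a_2 = -1.1339.
u_2 = a_2 + 1.1339·e_1 = (2.5714, -1.4286, -0.5714, -0.8571).
‖u_2‖ = 3.1168, so e_2 = (0.8250, -0.4583, -0.1833, -0.2750).

e_2 = (0.8250, -0.4583, -0.1833, -0.2750)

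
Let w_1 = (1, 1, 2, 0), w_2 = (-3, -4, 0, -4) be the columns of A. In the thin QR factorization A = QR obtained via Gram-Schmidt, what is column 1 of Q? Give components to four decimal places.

e_1 = (0.4082, 0.4082, 0.8165, 0.0000)

w_1 = (1, 1, 2, 0); ‖w_1‖ = 2.4495, so e_1 = (0.4082, 0.4082, 0.8165, 0.0000).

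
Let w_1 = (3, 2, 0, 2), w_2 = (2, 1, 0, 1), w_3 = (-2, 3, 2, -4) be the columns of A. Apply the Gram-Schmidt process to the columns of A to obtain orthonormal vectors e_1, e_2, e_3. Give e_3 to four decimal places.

w_1 = (3, 2, 0, 2); ‖w_1‖ = 4.1231, so e_1 = (0.7276, 0.4851, 0.0000, 0.4851).
e_1·w_2 = 0.7276·2 + 0.4851·1 + 0.0000·0 + 0.4851·1 = 2.4254.
u_2 = w_2 − 2.4254·e_1 = (0.2353, -0.1765, 0.0000, -0.1765).
‖u_2‖ = 0.3430, so e_2 = (0.6860, -0.5145, 0.0000, -0.5145).
e_1·w_3 = 0.7276·(-2) + 0.4851·3 + 0.0000·2 + 0.4851·(-4) = -1.9403; e_2·w_3 = 0.6860·(-2) + (-0.5145)·3 + 0.0000·2 + (-0.5145)·(-4) = -0.8575.
u_3 = w_3 + 1.9403·e_1 + 0.8575·e_2 = (0.0000, 3.5000, 2.0000, -3.5000).
‖u_3‖ = 5.3385, so e_3 = (0.0000, 0.6556, 0.3746, -0.6556).

e_3 = (0.0000, 0.6556, 0.3746, -0.6556)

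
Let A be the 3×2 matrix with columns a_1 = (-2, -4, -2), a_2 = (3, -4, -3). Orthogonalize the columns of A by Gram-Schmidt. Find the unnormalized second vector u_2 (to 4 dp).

q_1 = a_1/‖a_1‖ = (-2, -4, -2)/4.8990 = (-0.4082, -0.8165, -0.4082).
r_{12} = q_1·a_2 = 3.2660.
u_2 = a_2 − 3.2660·q_1 = (4.3333, -1.3333, -1.6667).

u_2 = (4.3333, -1.3333, -1.6667)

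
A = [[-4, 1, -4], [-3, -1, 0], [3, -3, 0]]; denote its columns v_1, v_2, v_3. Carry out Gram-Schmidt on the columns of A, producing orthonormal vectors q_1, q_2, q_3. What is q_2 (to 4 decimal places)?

q_1 = v_1/‖v_1‖ = (-4, -3, 3)/5.8310 = (-0.6860, -0.5145, 0.5145).
r_{12} = q_1·v_2 = -1.7150.
u_2 = v_2 + 1.7150·q_1 = (-0.1765, -1.8824, -2.1176).
‖u_2‖ = 2.8388, so q_2 = (-0.0622, -0.6631, -0.7460).

q_2 = (-0.0622, -0.6631, -0.7460)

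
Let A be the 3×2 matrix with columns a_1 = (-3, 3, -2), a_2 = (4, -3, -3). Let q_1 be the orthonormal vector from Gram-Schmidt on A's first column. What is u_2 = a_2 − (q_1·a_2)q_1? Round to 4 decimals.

u_2 = (1.9545, -0.9545, -4.3636)

q_1 = a_1/‖a_1‖ = (-3, 3, -2)/4.6904 = (-0.6396, 0.6396, -0.4264).
r_{12} = q_1·a_2 = -3.1980.
u_2 = a_2 + 3.1980·q_1 = (1.9545, -0.9545, -4.3636).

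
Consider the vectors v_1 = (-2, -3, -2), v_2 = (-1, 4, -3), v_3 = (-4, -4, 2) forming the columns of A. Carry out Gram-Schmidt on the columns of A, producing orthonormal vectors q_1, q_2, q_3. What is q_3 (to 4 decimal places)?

q_3 = (-0.8237, 0.1938, 0.5330)

v_1 = (-2, -3, -2); ‖v_1‖ = 4.1231, so q_1 = (-0.4851, -0.7276, -0.4851).
q_1·v_2 = (-0.4851)·(-1) + (-0.7276)·4 + (-0.4851)·(-3) = -0.9701.
u_2 = v_2 + 0.9701·q_1 = (-1.4706, 3.2941, -3.4706).
‖u_2‖ = 5.0059, so q_2 = (-0.2938, 0.6580, -0.6933).
q_1·v_3 = (-0.4851)·(-4) + (-0.7276)·(-4) + (-0.4851)·2 = 3.8806; q_2·v_3 = (-0.2938)·(-4) + 0.6580·(-4) + (-0.6933)·2 = -2.8437.
u_3 = v_3 − 3.8806·q_1 + 2.8437·q_2 = (-2.9531, 0.6948, 1.9108).
‖u_3‖ = 3.5853, so q_3 = (-0.8237, 0.1938, 0.5330).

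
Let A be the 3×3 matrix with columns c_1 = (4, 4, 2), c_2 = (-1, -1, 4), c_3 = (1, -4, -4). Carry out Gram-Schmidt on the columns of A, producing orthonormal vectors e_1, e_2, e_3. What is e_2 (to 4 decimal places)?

c_1 = (4, 4, 2); ‖c_1‖ = 6.0000, so e_1 = (0.6667, 0.6667, 0.3333).
e_1·c_2 = 0.6667·(-1) + 0.6667·(-1) + 0.3333·4 = 0.0000.
u_2 = c_2 + 0.0000·e_1 = (-1.0000, -1.0000, 4.0000).
‖u_2‖ = 4.2426, so e_2 = (-0.2357, -0.2357, 0.9428).

e_2 = (-0.2357, -0.2357, 0.9428)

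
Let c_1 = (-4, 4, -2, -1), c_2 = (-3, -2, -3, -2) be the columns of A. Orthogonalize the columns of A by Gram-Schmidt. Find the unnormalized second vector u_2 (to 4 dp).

u_2 = (-1.7027, -3.2973, -2.3514, -1.6757)

e_1 = c_1/‖c_1‖ = (-4, 4, -2, -1)/6.0828 = (-0.6576, 0.6576, -0.3288, -0.1644).
r_{12} = e_1·c_2 = 1.9728.
u_2 = c_2 − 1.9728·e_1 = (-1.7027, -3.2973, -2.3514, -1.6757).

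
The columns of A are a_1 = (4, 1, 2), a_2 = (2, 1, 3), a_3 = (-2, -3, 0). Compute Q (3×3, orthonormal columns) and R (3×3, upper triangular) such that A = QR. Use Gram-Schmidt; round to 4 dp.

Q = [[0.8729, -0.4729, 0.1204], [0.2182, 0.1576, -0.9631], [0.4364, 0.8669, 0.2408]], R = [[4.5826, 3.2733, -2.4004], [0.0000, 1.8127, 0.4729], [0.0000, 0.0000, 2.6485]]

a_1 = (4, 1, 2); ‖a_1‖ = 4.5826, so e_1 = (0.8729, 0.2182, 0.4364).
e_1·a_2 = 0.8729·2 + 0.2182·1 + 0.4364·3 = 3.2733.
u_2 = a_2 − 3.2733·e_1 = (-0.8571, 0.2857, 1.5714).
‖u_2‖ = 1.8127, so e_2 = (-0.4729, 0.1576, 0.8669).
e_1·a_3 = 0.8729·(-2) + 0.2182·(-3) + 0.4364·0 = -2.4004; e_2·a_3 = (-0.4729)·(-2) + 0.1576·(-3) + 0.8669·0 = 0.4729.
u_3 = a_3 + 2.4004·e_1 − 0.4729·e_2 = (0.3188, -2.5507, 0.6377).
‖u_3‖ = 2.6485, so e_3 = (0.1204, -0.9631, 0.2408).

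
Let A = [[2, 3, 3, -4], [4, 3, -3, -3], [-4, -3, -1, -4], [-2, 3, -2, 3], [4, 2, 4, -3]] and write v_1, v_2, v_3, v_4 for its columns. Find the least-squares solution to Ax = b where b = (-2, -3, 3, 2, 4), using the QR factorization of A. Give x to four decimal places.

e_1 = v_1/‖v_1‖ = (2, 4, -4, -2, 4)/7.4833 = (0.2673, 0.5345, -0.5345, -0.2673, 0.5345).
r_{12} = e_1·v_2 = 4.2762.
u_2 = v_2 − 4.2762·e_1 = (1.8571, 0.7143, -0.7143, 4.1429, -0.2857).
‖u_2‖ = 4.6599, so e_2 = (0.3985, 0.1533, -0.1533, 0.8891, -0.0613).
r_{13} = e_1·v_3 = 2.4054; r_{23} = e_2·v_3 = -1.1343.
u_3 = v_3 − 2.4054·e_1 + 1.1343·e_2 = (2.8092, -4.1118, 0.1118, -0.3487, 2.6447).
‖u_3‖ = 5.6505, so e_3 = (0.4972, -0.7277, 0.0198, -0.0617, 0.4681).
r_{14} = e_1·v_4 = -2.9399; r_{24} = e_2·v_4 = 1.4102; r_{34} = e_3·v_4 = -1.4740.
u_4 = v_4 + 2.9399·e_1 − 1.4102·e_2 + 1.4740·e_3 = (-3.0435, -2.7174, -5.3261, 0.8696, -0.6522).
‖u_4‖ = 6.7967, so e_4 = (-0.4478, -0.3998, -0.7836, 0.1279, -0.0960).
Qᵀb = (-2.1381, -0.1839, 2.9970, -0.3838).
Back-substitute: x_4 = -0.3838/6.7967 = -0.0565.
x_3 = (2.9970 + 1.4740·(-0.0565))/5.6505 = 0.5157.
x_2 = (-0.1839 + 1.1343·0.5157 − 1.4102·(-0.0565))/4.6599 = 0.1031.
x_1 = (-2.1381 − 4.2762·0.1031 − 2.4054·0.5157 + 2.9399·(-0.0565))/7.4833 = -0.5326.

x = (-0.5326, 0.1031, 0.5157, -0.0565)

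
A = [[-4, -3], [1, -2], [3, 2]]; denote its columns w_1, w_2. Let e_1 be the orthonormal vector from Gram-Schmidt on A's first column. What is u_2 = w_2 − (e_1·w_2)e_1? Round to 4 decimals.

u_2 = (-0.5385, -2.6154, 0.1538)

w_1 = (-4, 1, 3); ‖w_1‖ = 5.0990, so e_1 = (-0.7845, 0.1961, 0.5883).
e_1·w_2 = (-0.7845)·(-3) + 0.1961·(-2) + 0.5883·2 = 3.1379.
u_2 = w_2 − 3.1379·e_1 = (-0.5385, -2.6154, 0.1538).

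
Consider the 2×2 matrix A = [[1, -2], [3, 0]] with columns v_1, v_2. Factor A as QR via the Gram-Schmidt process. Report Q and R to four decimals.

Q = [[0.3162, -0.9487], [0.9487, 0.3162]], R = [[3.1623, -0.6325], [0.0000, 1.8974]]

q_1 = v_1/‖v_1‖ = (1, 3)/3.1623 = (0.3162, 0.9487).
r_{12} = q_1·v_2 = -0.6325.
u_2 = v_2 + 0.6325·q_1 = (-1.8000, 0.6000).
‖u_2‖ = 1.8974, so q_2 = (-0.9487, 0.3162).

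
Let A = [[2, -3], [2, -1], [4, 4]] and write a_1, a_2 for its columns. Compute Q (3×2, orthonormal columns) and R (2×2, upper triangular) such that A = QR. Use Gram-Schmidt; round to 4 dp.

e_1 = a_1/‖a_1‖ = (2, 2, 4)/4.8990 = (0.4082, 0.4082, 0.8165).
r_{12} = e_1·a_2 = 1.6330.
u_2 = a_2 − 1.6330·e_1 = (-3.6667, -1.6667, 2.6667).
‖u_2‖ = 4.8305, so e_2 = (-0.7591, -0.3450, 0.5521).

Q = [[0.4082, -0.7591], [0.4082, -0.3450], [0.8165, 0.5521]], R = [[4.8990, 1.6330], [0.0000, 4.8305]]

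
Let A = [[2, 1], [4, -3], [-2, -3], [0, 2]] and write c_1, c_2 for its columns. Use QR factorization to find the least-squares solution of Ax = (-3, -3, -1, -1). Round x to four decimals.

x = (-0.6343, 0.1940)

c_1 = (2, 4, -2, 0); ‖c_1‖ = 4.8990, so e_1 = (0.4082, 0.8165, -0.4082, 0.0000).
e_1·c_2 = 0.4082·1 + 0.8165·(-3) + (-0.4082)·(-3) + 0.0000·2 = -0.8165.
u_2 = c_2 + 0.8165·e_1 = (1.3333, -2.3333, -3.3333, 2.0000).
‖u_2‖ = 4.7258, so e_2 = (0.2821, -0.4937, -0.7053, 0.4232).
Qᵀb = (-3.2660, 0.9169).
Back-substitute: x_2 = 0.9169/4.7258 = 0.1940.
x_1 = (-3.2660 + 0.8165·0.1940)/4.8990 = -0.6343.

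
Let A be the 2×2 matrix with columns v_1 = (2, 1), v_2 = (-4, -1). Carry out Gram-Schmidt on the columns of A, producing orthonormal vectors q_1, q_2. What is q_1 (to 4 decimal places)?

q_1 = (0.8944, 0.4472)

q_1 = v_1/‖v_1‖ = (2, 1)/2.2361 = (0.8944, 0.4472).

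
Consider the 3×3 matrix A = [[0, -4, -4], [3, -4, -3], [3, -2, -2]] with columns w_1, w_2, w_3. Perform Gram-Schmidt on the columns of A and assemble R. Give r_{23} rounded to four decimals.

r_{23} = 4.0069

e_1 = w_1/‖w_1‖ = (0, 3, 3)/4.2426 = (0.0000, 0.7071, 0.7071).
r_{12} = e_1·w_2 = -4.2426.
u_2 = w_2 + 4.2426·e_1 = (-4.0000, -1.0000, 1.0000).
‖u_2‖ = 4.2426, so e_2 = (-0.9428, -0.2357, 0.2357).
r_{23} = e_2·w_3 = 4.0069.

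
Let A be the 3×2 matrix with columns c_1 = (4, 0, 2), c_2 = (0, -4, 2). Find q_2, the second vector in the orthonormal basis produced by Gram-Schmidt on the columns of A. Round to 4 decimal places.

c_1 = (4, 0, 2); ‖c_1‖ = 4.4721, so q_1 = (0.8944, 0.0000, 0.4472).
q_1·c_2 = 0.8944·0 + 0.0000·(-4) + 0.4472·2 = 0.8944.
u_2 = c_2 − 0.8944·q_1 = (-0.8000, -4.0000, 1.6000).
‖u_2‖ = 4.3818, so q_2 = (-0.1826, -0.9129, 0.3651).

q_2 = (-0.1826, -0.9129, 0.3651)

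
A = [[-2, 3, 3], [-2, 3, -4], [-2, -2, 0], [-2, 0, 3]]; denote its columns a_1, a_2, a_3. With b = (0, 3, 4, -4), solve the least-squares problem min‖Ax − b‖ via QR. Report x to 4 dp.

x = (-0.7511, -0.3401, -0.8243)

a_1 = (-2, -2, -2, -2); ‖a_1‖ = 4.0000, so q_1 = (-0.5000, -0.5000, -0.5000, -0.5000).
q_1·a_2 = (-0.5000)·3 + (-0.5000)·3 + (-0.5000)·(-2) + (-0.5000)·0 = -2.0000.
u_2 = a_2 + 2.0000·q_1 = (2.0000, 2.0000, -3.0000, -1.0000).
‖u_2‖ = 4.2426, so q_2 = (0.4714, 0.4714, -0.7071, -0.2357).
q_1·a_3 = (-0.5000)·3 + (-0.5000)·(-4) + (-0.5000)·0 + (-0.5000)·3 = -1.0000; q_2·a_3 = 0.4714·3 + 0.4714·(-4) + (-0.7071)·0 + (-0.2357)·3 = -1.1785.
u_3 = a_3 + 1.0000·q_1 + 1.1785·q_2 = (3.0556, -3.9444, -1.3333, 2.2222).
‖u_3‖ = 5.6224, so q_3 = (0.5435, -0.7016, -0.2371, 0.3952).
Qᵀb = (-1.5000, -0.4714, -4.6343).
Back-substitute: x_3 = -4.6343/5.6224 = -0.8243.
x_2 = (-0.4714 + 1.1785·(-0.8243))/4.2426 = -0.3401.
x_1 = (-1.5000 + 2.0000·(-0.3401) + 1.0000·(-0.8243))/4.0000 = -0.7511.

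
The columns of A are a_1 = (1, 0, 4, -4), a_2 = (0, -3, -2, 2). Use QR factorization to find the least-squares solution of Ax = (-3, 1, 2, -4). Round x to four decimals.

x = (0.3836, -0.5213)

e_1 = a_1/‖a_1‖ = (1, 0, 4, -4)/5.7446 = (0.1741, 0.0000, 0.6963, -0.6963).
r_{12} = e_1·a_2 = -2.7852.
u_2 = a_2 + 2.7852·e_1 = (0.4848, -3.0000, -0.0606, 0.0606).
‖u_2‖ = 3.0401, so e_2 = (0.1595, -0.9868, -0.0199, 0.0199).
Qᵀb = (3.6556, -1.5849).
Back-substitute: x_2 = -1.5849/3.0401 = -0.5213.
x_1 = (3.6556 + 2.7852·(-0.5213))/5.7446 = 0.3836.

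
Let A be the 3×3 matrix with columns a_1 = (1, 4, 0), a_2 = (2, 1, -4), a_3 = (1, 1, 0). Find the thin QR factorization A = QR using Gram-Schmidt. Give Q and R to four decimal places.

a_1 = (1, 4, 0); ‖a_1‖ = 4.1231, so q_1 = (0.2425, 0.9701, 0.0000).
q_1·a_2 = 0.2425·2 + 0.9701·1 + 0.0000·(-4) = 1.4552.
u_2 = a_2 − 1.4552·q_1 = (1.6471, -0.4118, -4.0000).
‖u_2‖ = 4.3454, so q_2 = (0.3790, -0.0948, -0.9205).
q_1·a_3 = 0.2425·1 + 0.9701·1 + 0.0000·0 = 1.2127; q_2·a_3 = 0.3790·1 + (-0.0948)·1 + (-0.9205)·0 = 0.2843.
u_3 = a_3 − 1.2127·q_1 − 0.2843·q_2 = (0.5981, -0.1495, 0.2617).
‖u_3‖ = 0.6698, so q_3 = (0.8930, -0.2233, 0.3907).

Q = [[0.2425, 0.3790, 0.8930], [0.9701, -0.0948, -0.2233], [0.0000, -0.9205, 0.3907]], R = [[4.1231, 1.4552, 1.2127], [0.0000, 4.3454, 0.2843], [0.0000, 0.0000, 0.6698]]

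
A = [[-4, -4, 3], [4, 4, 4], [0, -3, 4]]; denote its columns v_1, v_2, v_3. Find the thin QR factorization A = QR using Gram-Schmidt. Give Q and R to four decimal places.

v_1 = (-4, 4, 0); ‖v_1‖ = 5.6569, so e_1 = (-0.7071, 0.7071, 0.0000).
e_1·v_2 = (-0.7071)·(-4) + 0.7071·4 + 0.0000·(-3) = 5.6569.
u_2 = v_2 − 5.6569·e_1 = (0.0000, 0.0000, -3.0000).
‖u_2‖ = 3.0000, so e_2 = (0.0000, 0.0000, -1.0000).
e_1·v_3 = (-0.7071)·3 + 0.7071·4 + 0.0000·4 = 0.7071; e_2·v_3 = (0.0000)·3 + 0.0000·4 + (-1.0000)·4 = -4.0000.
u_3 = v_3 − 0.7071·e_1 + 4.0000·e_2 = (3.5000, 3.5000, 0.0000).
‖u_3‖ = 4.9497, so e_3 = (0.7071, 0.7071, 0.0000).

Q = [[-0.7071, 0.0000, 0.7071], [0.7071, 0.0000, 0.7071], [0.0000, -1.0000, 0.0000]], R = [[5.6569, 5.6569, 0.7071], [0.0000, 3.0000, -4.0000], [0.0000, 0.0000, 4.9497]]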